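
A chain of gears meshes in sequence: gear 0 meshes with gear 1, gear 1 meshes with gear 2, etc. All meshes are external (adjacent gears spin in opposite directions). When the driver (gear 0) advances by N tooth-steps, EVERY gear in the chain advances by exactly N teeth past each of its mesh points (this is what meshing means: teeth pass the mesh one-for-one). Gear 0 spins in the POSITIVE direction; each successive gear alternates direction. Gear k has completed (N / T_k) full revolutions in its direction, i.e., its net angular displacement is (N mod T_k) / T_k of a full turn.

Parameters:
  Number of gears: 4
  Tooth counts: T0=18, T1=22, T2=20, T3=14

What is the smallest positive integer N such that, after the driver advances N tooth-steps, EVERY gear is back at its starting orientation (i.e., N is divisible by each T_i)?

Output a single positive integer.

Gear k returns to start when N is a multiple of T_k.
All gears at start simultaneously when N is a common multiple of [18, 22, 20, 14]; the smallest such N is lcm(18, 22, 20, 14).
Start: lcm = T0 = 18
Fold in T1=22: gcd(18, 22) = 2; lcm(18, 22) = 18 * 22 / 2 = 396 / 2 = 198
Fold in T2=20: gcd(198, 20) = 2; lcm(198, 20) = 198 * 20 / 2 = 3960 / 2 = 1980
Fold in T3=14: gcd(1980, 14) = 2; lcm(1980, 14) = 1980 * 14 / 2 = 27720 / 2 = 13860
Full cycle length = 13860

Answer: 13860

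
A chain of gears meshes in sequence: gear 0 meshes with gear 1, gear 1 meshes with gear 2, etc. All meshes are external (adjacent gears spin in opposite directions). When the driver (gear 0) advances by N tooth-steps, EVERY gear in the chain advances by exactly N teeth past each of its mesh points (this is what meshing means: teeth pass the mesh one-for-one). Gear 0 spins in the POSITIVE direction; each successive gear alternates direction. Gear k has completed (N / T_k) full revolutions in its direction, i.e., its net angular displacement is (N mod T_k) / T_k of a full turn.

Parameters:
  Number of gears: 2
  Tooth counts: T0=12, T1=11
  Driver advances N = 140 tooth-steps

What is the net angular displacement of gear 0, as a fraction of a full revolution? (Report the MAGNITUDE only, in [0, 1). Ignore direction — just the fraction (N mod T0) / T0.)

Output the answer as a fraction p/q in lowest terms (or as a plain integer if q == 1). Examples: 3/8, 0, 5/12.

Chain of 2 gears, tooth counts: [12, 11]
  gear 0: T0=12, direction=positive, advance = 140 mod 12 = 8 teeth = 8/12 turn
  gear 1: T1=11, direction=negative, advance = 140 mod 11 = 8 teeth = 8/11 turn
Gear 0: 140 mod 12 = 8
Fraction = 8 / 12 = 2/3 (gcd(8,12)=4) = 2/3

Answer: 2/3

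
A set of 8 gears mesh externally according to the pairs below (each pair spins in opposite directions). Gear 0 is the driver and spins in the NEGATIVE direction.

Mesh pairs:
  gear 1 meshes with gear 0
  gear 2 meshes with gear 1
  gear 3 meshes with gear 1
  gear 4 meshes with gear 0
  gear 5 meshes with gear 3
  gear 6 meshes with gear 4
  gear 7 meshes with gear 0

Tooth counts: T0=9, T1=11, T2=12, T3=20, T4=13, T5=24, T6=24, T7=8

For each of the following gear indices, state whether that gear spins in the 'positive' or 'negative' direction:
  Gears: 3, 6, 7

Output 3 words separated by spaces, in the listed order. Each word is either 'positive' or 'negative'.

Answer: negative negative positive

Derivation:
Gear 0 (driver): negative (depth 0)
  gear 1: meshes with gear 0 -> depth 1 -> positive (opposite of gear 0)
  gear 2: meshes with gear 1 -> depth 2 -> negative (opposite of gear 1)
  gear 3: meshes with gear 1 -> depth 2 -> negative (opposite of gear 1)
  gear 4: meshes with gear 0 -> depth 1 -> positive (opposite of gear 0)
  gear 5: meshes with gear 3 -> depth 3 -> positive (opposite of gear 3)
  gear 6: meshes with gear 4 -> depth 2 -> negative (opposite of gear 4)
  gear 7: meshes with gear 0 -> depth 1 -> positive (opposite of gear 0)
Queried indices 3, 6, 7 -> negative, negative, positive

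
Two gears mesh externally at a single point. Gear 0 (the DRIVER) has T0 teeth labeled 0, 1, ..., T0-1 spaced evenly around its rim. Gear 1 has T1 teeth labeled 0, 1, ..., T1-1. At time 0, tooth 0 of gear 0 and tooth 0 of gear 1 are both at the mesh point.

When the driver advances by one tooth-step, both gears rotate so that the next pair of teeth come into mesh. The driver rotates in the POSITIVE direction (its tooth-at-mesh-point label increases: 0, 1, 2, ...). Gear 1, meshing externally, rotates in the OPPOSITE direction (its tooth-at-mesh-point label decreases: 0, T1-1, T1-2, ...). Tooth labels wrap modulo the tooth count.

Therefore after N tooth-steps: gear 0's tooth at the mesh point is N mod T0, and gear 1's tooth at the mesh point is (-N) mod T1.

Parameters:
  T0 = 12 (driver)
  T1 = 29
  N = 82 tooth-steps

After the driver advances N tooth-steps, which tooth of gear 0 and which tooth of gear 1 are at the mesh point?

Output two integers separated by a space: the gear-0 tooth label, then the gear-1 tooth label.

Answer: 10 5

Derivation:
Gear 0 (driver, T0=12): tooth at mesh = N mod T0
  82 = 6 * 12 + 10, so 82 mod 12 = 10
  gear 0 tooth = 10
Gear 1 (driven, T1=29): tooth at mesh = (-N) mod T1
  82 = 2 * 29 + 24, so 82 mod 29 = 24
  (-82) mod 29 = (-24) mod 29 = 29 - 24 = 5
Mesh after 82 steps: gear-0 tooth 10 meets gear-1 tooth 5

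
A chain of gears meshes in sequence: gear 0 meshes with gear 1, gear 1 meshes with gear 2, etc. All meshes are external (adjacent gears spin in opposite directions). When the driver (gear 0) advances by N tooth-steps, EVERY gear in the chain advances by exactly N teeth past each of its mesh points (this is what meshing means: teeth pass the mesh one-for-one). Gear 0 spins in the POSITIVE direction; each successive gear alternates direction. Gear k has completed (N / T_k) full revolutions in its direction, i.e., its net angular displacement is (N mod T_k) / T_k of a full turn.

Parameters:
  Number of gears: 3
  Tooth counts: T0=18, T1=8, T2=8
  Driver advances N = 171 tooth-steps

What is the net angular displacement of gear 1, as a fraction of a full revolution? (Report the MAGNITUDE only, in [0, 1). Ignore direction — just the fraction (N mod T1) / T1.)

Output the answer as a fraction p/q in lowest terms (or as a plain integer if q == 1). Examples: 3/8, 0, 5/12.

Chain of 3 gears, tooth counts: [18, 8, 8]
  gear 0: T0=18, direction=positive, advance = 171 mod 18 = 9 teeth = 9/18 turn
  gear 1: T1=8, direction=negative, advance = 171 mod 8 = 3 teeth = 3/8 turn
  gear 2: T2=8, direction=positive, advance = 171 mod 8 = 3 teeth = 3/8 turn
Gear 1: 171 mod 8 = 3
Fraction = 3 / 8 = 3/8 (gcd(3,8)=1) = 3/8

Answer: 3/8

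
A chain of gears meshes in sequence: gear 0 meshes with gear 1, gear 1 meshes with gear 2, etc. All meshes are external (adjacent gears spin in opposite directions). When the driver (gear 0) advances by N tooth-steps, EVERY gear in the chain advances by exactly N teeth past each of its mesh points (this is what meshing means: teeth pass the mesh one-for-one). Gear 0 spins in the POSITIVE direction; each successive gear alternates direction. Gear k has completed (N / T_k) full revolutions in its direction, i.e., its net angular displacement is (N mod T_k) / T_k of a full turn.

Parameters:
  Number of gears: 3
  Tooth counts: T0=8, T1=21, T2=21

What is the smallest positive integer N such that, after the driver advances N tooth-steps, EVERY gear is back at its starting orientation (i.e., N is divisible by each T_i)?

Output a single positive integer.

Gear k returns to start when N is a multiple of T_k.
All gears at start simultaneously when N is a common multiple of [8, 21, 21]; the smallest such N is lcm(8, 21, 21).
Start: lcm = T0 = 8
Fold in T1=21: gcd(8, 21) = 1; lcm(8, 21) = 8 * 21 / 1 = 168 / 1 = 168
Fold in T2=21: gcd(168, 21) = 21; lcm(168, 21) = 168 * 21 / 21 = 3528 / 21 = 168
Full cycle length = 168

Answer: 168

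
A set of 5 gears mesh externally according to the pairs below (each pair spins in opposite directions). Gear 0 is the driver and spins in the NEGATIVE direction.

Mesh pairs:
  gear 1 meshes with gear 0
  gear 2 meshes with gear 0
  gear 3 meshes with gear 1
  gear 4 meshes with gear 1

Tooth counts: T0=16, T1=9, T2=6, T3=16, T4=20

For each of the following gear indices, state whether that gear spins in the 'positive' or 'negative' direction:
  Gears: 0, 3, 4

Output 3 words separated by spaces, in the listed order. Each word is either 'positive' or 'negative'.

Gear 0 (driver): negative (depth 0)
  gear 1: meshes with gear 0 -> depth 1 -> positive (opposite of gear 0)
  gear 2: meshes with gear 0 -> depth 1 -> positive (opposite of gear 0)
  gear 3: meshes with gear 1 -> depth 2 -> negative (opposite of gear 1)
  gear 4: meshes with gear 1 -> depth 2 -> negative (opposite of gear 1)
Queried indices 0, 3, 4 -> negative, negative, negative

Answer: negative negative negative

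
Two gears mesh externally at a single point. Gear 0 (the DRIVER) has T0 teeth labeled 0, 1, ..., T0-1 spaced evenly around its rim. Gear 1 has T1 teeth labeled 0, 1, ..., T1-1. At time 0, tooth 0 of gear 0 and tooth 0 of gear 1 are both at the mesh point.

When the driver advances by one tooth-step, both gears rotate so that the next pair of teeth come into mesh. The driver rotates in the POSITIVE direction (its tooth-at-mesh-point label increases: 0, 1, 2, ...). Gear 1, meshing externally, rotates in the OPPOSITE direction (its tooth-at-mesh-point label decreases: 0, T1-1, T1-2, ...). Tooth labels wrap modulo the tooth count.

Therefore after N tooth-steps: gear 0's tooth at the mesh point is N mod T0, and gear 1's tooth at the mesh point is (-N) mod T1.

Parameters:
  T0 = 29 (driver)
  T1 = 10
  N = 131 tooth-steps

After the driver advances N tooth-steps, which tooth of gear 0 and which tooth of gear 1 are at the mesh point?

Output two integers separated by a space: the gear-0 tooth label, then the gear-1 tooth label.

Gear 0 (driver, T0=29): tooth at mesh = N mod T0
  131 = 4 * 29 + 15, so 131 mod 29 = 15
  gear 0 tooth = 15
Gear 1 (driven, T1=10): tooth at mesh = (-N) mod T1
  131 = 13 * 10 + 1, so 131 mod 10 = 1
  (-131) mod 10 = (-1) mod 10 = 10 - 1 = 9
Mesh after 131 steps: gear-0 tooth 15 meets gear-1 tooth 9

Answer: 15 9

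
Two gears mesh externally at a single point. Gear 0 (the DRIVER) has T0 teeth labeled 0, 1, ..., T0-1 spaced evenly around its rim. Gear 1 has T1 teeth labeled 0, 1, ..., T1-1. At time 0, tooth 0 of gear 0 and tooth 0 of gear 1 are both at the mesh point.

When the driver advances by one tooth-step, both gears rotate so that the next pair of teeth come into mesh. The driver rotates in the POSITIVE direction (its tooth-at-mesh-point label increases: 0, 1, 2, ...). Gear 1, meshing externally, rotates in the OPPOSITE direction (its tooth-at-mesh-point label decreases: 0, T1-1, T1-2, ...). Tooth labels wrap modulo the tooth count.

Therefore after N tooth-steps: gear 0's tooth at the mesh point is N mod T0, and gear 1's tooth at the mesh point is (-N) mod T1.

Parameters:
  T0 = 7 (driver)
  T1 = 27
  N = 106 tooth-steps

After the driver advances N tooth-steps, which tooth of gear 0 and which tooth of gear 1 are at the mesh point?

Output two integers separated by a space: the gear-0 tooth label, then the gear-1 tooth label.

Answer: 1 2

Derivation:
Gear 0 (driver, T0=7): tooth at mesh = N mod T0
  106 = 15 * 7 + 1, so 106 mod 7 = 1
  gear 0 tooth = 1
Gear 1 (driven, T1=27): tooth at mesh = (-N) mod T1
  106 = 3 * 27 + 25, so 106 mod 27 = 25
  (-106) mod 27 = (-25) mod 27 = 27 - 25 = 2
Mesh after 106 steps: gear-0 tooth 1 meets gear-1 tooth 2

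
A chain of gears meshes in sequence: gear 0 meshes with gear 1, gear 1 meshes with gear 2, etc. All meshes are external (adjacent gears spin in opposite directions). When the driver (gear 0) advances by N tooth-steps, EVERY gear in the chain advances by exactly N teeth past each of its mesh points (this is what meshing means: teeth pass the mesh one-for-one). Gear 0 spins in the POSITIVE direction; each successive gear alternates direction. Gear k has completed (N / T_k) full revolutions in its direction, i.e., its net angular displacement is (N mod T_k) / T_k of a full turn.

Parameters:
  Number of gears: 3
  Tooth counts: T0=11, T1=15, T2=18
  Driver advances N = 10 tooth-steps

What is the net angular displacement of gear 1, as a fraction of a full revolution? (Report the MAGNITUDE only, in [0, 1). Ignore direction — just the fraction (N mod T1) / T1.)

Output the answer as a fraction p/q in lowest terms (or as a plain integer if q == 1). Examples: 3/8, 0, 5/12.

Chain of 3 gears, tooth counts: [11, 15, 18]
  gear 0: T0=11, direction=positive, advance = 10 mod 11 = 10 teeth = 10/11 turn
  gear 1: T1=15, direction=negative, advance = 10 mod 15 = 10 teeth = 10/15 turn
  gear 2: T2=18, direction=positive, advance = 10 mod 18 = 10 teeth = 10/18 turn
Gear 1: 10 mod 15 = 10
Fraction = 10 / 15 = 2/3 (gcd(10,15)=5) = 2/3

Answer: 2/3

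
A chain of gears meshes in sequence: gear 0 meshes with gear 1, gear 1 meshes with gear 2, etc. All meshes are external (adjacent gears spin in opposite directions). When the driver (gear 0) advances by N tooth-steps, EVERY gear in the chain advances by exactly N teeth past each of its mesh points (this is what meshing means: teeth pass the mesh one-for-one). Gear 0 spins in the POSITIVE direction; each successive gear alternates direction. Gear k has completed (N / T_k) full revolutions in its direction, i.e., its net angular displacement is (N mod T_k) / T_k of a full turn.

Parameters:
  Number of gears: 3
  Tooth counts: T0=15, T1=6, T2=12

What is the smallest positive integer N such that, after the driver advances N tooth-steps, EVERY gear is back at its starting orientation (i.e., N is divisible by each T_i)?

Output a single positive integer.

Answer: 60

Derivation:
Gear k returns to start when N is a multiple of T_k.
All gears at start simultaneously when N is a common multiple of [15, 6, 12]; the smallest such N is lcm(15, 6, 12).
Start: lcm = T0 = 15
Fold in T1=6: gcd(15, 6) = 3; lcm(15, 6) = 15 * 6 / 3 = 90 / 3 = 30
Fold in T2=12: gcd(30, 12) = 6; lcm(30, 12) = 30 * 12 / 6 = 360 / 6 = 60
Full cycle length = 60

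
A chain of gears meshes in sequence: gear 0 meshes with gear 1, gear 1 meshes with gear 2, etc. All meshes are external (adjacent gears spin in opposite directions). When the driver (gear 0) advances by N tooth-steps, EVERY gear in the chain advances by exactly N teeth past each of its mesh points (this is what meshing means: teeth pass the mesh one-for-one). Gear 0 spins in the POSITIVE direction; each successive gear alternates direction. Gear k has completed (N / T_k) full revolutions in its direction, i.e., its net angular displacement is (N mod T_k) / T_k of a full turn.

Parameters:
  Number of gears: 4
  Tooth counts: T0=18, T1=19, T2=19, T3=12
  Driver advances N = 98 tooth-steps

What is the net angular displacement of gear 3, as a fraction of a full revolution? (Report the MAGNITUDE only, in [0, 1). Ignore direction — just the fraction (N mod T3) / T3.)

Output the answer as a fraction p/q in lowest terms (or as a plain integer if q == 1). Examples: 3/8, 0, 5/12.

Answer: 1/6

Derivation:
Chain of 4 gears, tooth counts: [18, 19, 19, 12]
  gear 0: T0=18, direction=positive, advance = 98 mod 18 = 8 teeth = 8/18 turn
  gear 1: T1=19, direction=negative, advance = 98 mod 19 = 3 teeth = 3/19 turn
  gear 2: T2=19, direction=positive, advance = 98 mod 19 = 3 teeth = 3/19 turn
  gear 3: T3=12, direction=negative, advance = 98 mod 12 = 2 teeth = 2/12 turn
Gear 3: 98 mod 12 = 2
Fraction = 2 / 12 = 1/6 (gcd(2,12)=2) = 1/6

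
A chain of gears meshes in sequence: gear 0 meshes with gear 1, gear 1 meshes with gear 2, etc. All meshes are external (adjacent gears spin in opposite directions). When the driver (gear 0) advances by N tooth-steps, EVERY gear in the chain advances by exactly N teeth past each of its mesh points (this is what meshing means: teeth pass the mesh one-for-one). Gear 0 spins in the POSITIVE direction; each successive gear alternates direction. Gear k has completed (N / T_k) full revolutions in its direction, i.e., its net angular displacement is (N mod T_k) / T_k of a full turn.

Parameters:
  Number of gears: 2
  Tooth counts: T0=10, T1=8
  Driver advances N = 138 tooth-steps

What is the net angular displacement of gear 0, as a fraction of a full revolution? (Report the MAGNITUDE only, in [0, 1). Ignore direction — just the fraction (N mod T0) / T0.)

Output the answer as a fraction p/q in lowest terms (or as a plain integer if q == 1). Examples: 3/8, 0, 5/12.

Answer: 4/5

Derivation:
Chain of 2 gears, tooth counts: [10, 8]
  gear 0: T0=10, direction=positive, advance = 138 mod 10 = 8 teeth = 8/10 turn
  gear 1: T1=8, direction=negative, advance = 138 mod 8 = 2 teeth = 2/8 turn
Gear 0: 138 mod 10 = 8
Fraction = 8 / 10 = 4/5 (gcd(8,10)=2) = 4/5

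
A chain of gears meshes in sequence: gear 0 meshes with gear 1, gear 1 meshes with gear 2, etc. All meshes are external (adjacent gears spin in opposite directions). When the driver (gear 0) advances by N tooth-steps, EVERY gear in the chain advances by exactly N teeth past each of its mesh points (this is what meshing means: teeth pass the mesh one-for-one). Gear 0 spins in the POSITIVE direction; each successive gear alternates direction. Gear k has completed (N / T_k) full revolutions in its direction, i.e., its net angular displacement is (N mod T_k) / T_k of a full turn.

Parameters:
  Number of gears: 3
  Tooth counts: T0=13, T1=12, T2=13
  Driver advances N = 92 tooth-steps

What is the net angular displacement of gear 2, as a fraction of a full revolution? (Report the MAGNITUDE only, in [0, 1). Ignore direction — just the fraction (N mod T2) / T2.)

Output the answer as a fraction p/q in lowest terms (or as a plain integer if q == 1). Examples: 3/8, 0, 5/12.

Answer: 1/13

Derivation:
Chain of 3 gears, tooth counts: [13, 12, 13]
  gear 0: T0=13, direction=positive, advance = 92 mod 13 = 1 teeth = 1/13 turn
  gear 1: T1=12, direction=negative, advance = 92 mod 12 = 8 teeth = 8/12 turn
  gear 2: T2=13, direction=positive, advance = 92 mod 13 = 1 teeth = 1/13 turn
Gear 2: 92 mod 13 = 1
Fraction = 1 / 13 = 1/13 (gcd(1,13)=1) = 1/13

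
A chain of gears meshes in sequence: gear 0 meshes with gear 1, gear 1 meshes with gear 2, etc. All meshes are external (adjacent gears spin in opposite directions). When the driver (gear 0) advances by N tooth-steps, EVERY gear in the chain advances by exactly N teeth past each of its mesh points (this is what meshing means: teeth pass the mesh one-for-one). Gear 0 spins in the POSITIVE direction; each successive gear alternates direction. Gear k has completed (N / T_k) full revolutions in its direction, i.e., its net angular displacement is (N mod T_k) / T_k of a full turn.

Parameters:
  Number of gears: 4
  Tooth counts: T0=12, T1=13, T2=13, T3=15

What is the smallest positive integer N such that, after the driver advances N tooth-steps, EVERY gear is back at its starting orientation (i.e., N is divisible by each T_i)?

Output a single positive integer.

Answer: 780

Derivation:
Gear k returns to start when N is a multiple of T_k.
All gears at start simultaneously when N is a common multiple of [12, 13, 13, 15]; the smallest such N is lcm(12, 13, 13, 15).
Start: lcm = T0 = 12
Fold in T1=13: gcd(12, 13) = 1; lcm(12, 13) = 12 * 13 / 1 = 156 / 1 = 156
Fold in T2=13: gcd(156, 13) = 13; lcm(156, 13) = 156 * 13 / 13 = 2028 / 13 = 156
Fold in T3=15: gcd(156, 15) = 3; lcm(156, 15) = 156 * 15 / 3 = 2340 / 3 = 780
Full cycle length = 780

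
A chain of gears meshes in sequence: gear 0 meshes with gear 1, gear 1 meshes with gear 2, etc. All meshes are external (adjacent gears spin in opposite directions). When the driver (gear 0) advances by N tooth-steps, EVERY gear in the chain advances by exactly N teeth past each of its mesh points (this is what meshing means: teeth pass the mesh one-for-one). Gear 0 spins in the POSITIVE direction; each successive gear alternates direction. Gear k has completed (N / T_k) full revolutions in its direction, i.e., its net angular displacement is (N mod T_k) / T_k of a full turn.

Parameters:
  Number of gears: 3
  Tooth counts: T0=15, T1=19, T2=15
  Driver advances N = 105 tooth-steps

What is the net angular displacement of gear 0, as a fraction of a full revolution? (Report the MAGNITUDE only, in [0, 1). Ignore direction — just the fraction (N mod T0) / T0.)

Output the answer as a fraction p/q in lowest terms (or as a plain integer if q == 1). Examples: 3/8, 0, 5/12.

Answer: 0

Derivation:
Chain of 3 gears, tooth counts: [15, 19, 15]
  gear 0: T0=15, direction=positive, advance = 105 mod 15 = 0 teeth = 0/15 turn
  gear 1: T1=19, direction=negative, advance = 105 mod 19 = 10 teeth = 10/19 turn
  gear 2: T2=15, direction=positive, advance = 105 mod 15 = 0 teeth = 0/15 turn
Gear 0: 105 mod 15 = 0
Fraction = 0 / 15 = 0/1 (gcd(0,15)=15) = 0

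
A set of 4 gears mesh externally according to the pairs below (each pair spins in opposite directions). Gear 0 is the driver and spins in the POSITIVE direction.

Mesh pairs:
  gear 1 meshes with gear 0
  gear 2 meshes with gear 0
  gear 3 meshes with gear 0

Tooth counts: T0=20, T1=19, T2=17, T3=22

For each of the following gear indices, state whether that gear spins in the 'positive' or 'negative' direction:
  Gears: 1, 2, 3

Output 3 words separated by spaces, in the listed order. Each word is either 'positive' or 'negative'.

Answer: negative negative negative

Derivation:
Gear 0 (driver): positive (depth 0)
  gear 1: meshes with gear 0 -> depth 1 -> negative (opposite of gear 0)
  gear 2: meshes with gear 0 -> depth 1 -> negative (opposite of gear 0)
  gear 3: meshes with gear 0 -> depth 1 -> negative (opposite of gear 0)
Queried indices 1, 2, 3 -> negative, negative, negative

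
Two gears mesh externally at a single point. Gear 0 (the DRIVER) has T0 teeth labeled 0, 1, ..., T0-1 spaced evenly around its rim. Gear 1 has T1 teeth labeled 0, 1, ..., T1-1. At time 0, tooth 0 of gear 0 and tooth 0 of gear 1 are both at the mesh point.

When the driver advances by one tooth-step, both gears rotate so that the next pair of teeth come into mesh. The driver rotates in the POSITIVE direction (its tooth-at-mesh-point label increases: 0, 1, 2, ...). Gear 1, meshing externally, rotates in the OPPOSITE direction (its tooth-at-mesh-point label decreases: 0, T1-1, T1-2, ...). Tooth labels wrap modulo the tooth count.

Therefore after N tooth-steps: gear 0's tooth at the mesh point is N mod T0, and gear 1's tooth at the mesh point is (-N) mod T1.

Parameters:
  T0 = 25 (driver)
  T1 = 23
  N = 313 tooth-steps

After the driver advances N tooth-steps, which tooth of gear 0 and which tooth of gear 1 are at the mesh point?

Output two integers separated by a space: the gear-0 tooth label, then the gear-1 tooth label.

Answer: 13 9

Derivation:
Gear 0 (driver, T0=25): tooth at mesh = N mod T0
  313 = 12 * 25 + 13, so 313 mod 25 = 13
  gear 0 tooth = 13
Gear 1 (driven, T1=23): tooth at mesh = (-N) mod T1
  313 = 13 * 23 + 14, so 313 mod 23 = 14
  (-313) mod 23 = (-14) mod 23 = 23 - 14 = 9
Mesh after 313 steps: gear-0 tooth 13 meets gear-1 tooth 9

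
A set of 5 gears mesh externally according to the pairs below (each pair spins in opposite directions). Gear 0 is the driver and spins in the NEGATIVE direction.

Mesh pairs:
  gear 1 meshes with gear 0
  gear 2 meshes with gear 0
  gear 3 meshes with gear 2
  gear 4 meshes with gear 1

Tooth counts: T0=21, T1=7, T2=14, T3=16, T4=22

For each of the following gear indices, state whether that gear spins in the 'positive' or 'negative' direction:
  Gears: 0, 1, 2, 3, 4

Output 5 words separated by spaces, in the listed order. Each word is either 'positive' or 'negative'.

Answer: negative positive positive negative negative

Derivation:
Gear 0 (driver): negative (depth 0)
  gear 1: meshes with gear 0 -> depth 1 -> positive (opposite of gear 0)
  gear 2: meshes with gear 0 -> depth 1 -> positive (opposite of gear 0)
  gear 3: meshes with gear 2 -> depth 2 -> negative (opposite of gear 2)
  gear 4: meshes with gear 1 -> depth 2 -> negative (opposite of gear 1)
Queried indices 0, 1, 2, 3, 4 -> negative, positive, positive, negative, negative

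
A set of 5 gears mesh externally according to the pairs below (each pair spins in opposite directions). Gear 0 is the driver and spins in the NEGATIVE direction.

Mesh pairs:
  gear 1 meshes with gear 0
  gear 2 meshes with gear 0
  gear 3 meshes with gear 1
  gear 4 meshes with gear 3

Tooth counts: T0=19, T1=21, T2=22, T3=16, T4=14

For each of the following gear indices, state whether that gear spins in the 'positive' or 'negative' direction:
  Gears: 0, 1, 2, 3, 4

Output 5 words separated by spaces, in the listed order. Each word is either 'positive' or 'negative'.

Answer: negative positive positive negative positive

Derivation:
Gear 0 (driver): negative (depth 0)
  gear 1: meshes with gear 0 -> depth 1 -> positive (opposite of gear 0)
  gear 2: meshes with gear 0 -> depth 1 -> positive (opposite of gear 0)
  gear 3: meshes with gear 1 -> depth 2 -> negative (opposite of gear 1)
  gear 4: meshes with gear 3 -> depth 3 -> positive (opposite of gear 3)
Queried indices 0, 1, 2, 3, 4 -> negative, positive, positive, negative, positive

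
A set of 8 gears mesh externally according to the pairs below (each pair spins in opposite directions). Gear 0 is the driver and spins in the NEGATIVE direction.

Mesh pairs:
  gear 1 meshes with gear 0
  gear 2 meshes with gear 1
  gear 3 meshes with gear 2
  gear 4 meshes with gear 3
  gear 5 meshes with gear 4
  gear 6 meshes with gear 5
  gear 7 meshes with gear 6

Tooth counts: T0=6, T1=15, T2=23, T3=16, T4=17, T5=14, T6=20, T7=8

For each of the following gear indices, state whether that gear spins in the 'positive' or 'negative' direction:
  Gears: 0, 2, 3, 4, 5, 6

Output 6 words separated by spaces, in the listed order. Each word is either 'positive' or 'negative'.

Gear 0 (driver): negative (depth 0)
  gear 1: meshes with gear 0 -> depth 1 -> positive (opposite of gear 0)
  gear 2: meshes with gear 1 -> depth 2 -> negative (opposite of gear 1)
  gear 3: meshes with gear 2 -> depth 3 -> positive (opposite of gear 2)
  gear 4: meshes with gear 3 -> depth 4 -> negative (opposite of gear 3)
  gear 5: meshes with gear 4 -> depth 5 -> positive (opposite of gear 4)
  gear 6: meshes with gear 5 -> depth 6 -> negative (opposite of gear 5)
  gear 7: meshes with gear 6 -> depth 7 -> positive (opposite of gear 6)
Queried indices 0, 2, 3, 4, 5, 6 -> negative, negative, positive, negative, positive, negative

Answer: negative negative positive negative positive negative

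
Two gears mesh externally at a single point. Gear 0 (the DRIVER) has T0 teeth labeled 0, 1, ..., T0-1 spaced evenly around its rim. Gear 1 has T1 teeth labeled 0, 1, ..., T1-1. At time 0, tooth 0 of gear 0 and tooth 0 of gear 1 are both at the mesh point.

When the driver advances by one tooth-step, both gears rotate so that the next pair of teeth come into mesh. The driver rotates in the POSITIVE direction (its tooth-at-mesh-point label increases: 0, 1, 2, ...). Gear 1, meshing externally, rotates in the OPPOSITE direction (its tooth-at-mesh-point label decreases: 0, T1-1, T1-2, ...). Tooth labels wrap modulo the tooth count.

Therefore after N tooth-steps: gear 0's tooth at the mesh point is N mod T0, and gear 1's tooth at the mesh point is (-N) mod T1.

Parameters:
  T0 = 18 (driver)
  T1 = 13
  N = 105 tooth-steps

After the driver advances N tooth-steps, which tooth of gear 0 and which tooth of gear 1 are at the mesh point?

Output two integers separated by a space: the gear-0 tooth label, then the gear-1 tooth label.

Gear 0 (driver, T0=18): tooth at mesh = N mod T0
  105 = 5 * 18 + 15, so 105 mod 18 = 15
  gear 0 tooth = 15
Gear 1 (driven, T1=13): tooth at mesh = (-N) mod T1
  105 = 8 * 13 + 1, so 105 mod 13 = 1
  (-105) mod 13 = (-1) mod 13 = 13 - 1 = 12
Mesh after 105 steps: gear-0 tooth 15 meets gear-1 tooth 12

Answer: 15 12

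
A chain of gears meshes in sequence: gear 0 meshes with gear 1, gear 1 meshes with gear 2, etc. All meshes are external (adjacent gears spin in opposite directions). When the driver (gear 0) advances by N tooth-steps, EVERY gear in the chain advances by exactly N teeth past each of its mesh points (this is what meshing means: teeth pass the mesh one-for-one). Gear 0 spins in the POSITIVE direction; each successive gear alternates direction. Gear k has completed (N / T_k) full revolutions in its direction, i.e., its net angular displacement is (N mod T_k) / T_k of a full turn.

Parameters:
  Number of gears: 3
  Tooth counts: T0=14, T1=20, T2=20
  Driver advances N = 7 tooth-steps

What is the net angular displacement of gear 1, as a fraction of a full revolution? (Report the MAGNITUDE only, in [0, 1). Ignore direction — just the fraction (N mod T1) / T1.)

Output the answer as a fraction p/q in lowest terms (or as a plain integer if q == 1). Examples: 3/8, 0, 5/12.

Chain of 3 gears, tooth counts: [14, 20, 20]
  gear 0: T0=14, direction=positive, advance = 7 mod 14 = 7 teeth = 7/14 turn
  gear 1: T1=20, direction=negative, advance = 7 mod 20 = 7 teeth = 7/20 turn
  gear 2: T2=20, direction=positive, advance = 7 mod 20 = 7 teeth = 7/20 turn
Gear 1: 7 mod 20 = 7
Fraction = 7 / 20 = 7/20 (gcd(7,20)=1) = 7/20

Answer: 7/20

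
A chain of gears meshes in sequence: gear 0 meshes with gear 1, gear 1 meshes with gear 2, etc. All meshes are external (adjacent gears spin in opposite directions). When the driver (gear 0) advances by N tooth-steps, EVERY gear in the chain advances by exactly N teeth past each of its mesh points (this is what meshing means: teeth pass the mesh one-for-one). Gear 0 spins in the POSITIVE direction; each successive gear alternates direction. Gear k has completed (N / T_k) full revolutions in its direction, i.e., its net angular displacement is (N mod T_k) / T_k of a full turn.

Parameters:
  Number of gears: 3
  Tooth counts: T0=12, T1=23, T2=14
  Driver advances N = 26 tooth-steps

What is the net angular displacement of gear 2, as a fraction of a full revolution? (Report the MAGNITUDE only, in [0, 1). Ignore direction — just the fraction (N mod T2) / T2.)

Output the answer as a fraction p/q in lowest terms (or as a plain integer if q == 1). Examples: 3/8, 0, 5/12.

Chain of 3 gears, tooth counts: [12, 23, 14]
  gear 0: T0=12, direction=positive, advance = 26 mod 12 = 2 teeth = 2/12 turn
  gear 1: T1=23, direction=negative, advance = 26 mod 23 = 3 teeth = 3/23 turn
  gear 2: T2=14, direction=positive, advance = 26 mod 14 = 12 teeth = 12/14 turn
Gear 2: 26 mod 14 = 12
Fraction = 12 / 14 = 6/7 (gcd(12,14)=2) = 6/7

Answer: 6/7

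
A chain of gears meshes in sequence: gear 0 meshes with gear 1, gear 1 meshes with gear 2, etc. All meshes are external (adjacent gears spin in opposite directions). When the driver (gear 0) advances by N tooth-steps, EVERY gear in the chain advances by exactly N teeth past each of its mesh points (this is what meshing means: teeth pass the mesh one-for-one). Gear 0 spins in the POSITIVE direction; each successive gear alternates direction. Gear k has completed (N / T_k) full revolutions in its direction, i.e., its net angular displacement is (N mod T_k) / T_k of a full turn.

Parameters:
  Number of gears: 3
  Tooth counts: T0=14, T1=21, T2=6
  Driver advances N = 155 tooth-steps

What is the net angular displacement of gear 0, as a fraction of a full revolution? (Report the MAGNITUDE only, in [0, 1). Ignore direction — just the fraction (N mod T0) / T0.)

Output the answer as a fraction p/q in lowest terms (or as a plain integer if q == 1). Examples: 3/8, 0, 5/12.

Chain of 3 gears, tooth counts: [14, 21, 6]
  gear 0: T0=14, direction=positive, advance = 155 mod 14 = 1 teeth = 1/14 turn
  gear 1: T1=21, direction=negative, advance = 155 mod 21 = 8 teeth = 8/21 turn
  gear 2: T2=6, direction=positive, advance = 155 mod 6 = 5 teeth = 5/6 turn
Gear 0: 155 mod 14 = 1
Fraction = 1 / 14 = 1/14 (gcd(1,14)=1) = 1/14

Answer: 1/14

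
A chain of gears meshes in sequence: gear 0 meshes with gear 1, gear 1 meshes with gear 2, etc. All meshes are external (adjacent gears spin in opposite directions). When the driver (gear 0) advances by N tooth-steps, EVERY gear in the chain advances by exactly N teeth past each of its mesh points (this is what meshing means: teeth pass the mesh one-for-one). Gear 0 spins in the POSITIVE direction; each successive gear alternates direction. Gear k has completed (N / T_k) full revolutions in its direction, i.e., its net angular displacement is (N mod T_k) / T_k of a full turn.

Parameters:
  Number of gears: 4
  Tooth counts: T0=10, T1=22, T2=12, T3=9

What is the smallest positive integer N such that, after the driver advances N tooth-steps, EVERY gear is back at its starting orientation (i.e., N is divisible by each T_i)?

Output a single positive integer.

Answer: 1980

Derivation:
Gear k returns to start when N is a multiple of T_k.
All gears at start simultaneously when N is a common multiple of [10, 22, 12, 9]; the smallest such N is lcm(10, 22, 12, 9).
Start: lcm = T0 = 10
Fold in T1=22: gcd(10, 22) = 2; lcm(10, 22) = 10 * 22 / 2 = 220 / 2 = 110
Fold in T2=12: gcd(110, 12) = 2; lcm(110, 12) = 110 * 12 / 2 = 1320 / 2 = 660
Fold in T3=9: gcd(660, 9) = 3; lcm(660, 9) = 660 * 9 / 3 = 5940 / 3 = 1980
Full cycle length = 1980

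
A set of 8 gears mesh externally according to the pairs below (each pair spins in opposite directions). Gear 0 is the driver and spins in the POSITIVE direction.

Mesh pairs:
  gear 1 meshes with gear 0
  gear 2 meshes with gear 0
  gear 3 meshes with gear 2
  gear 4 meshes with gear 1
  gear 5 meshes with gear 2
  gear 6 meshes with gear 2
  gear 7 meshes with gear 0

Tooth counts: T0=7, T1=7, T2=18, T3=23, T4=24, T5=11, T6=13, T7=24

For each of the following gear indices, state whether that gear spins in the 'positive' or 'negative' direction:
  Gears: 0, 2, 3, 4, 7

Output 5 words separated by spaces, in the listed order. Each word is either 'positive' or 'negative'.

Answer: positive negative positive positive negative

Derivation:
Gear 0 (driver): positive (depth 0)
  gear 1: meshes with gear 0 -> depth 1 -> negative (opposite of gear 0)
  gear 2: meshes with gear 0 -> depth 1 -> negative (opposite of gear 0)
  gear 3: meshes with gear 2 -> depth 2 -> positive (opposite of gear 2)
  gear 4: meshes with gear 1 -> depth 2 -> positive (opposite of gear 1)
  gear 5: meshes with gear 2 -> depth 2 -> positive (opposite of gear 2)
  gear 6: meshes with gear 2 -> depth 2 -> positive (opposite of gear 2)
  gear 7: meshes with gear 0 -> depth 1 -> negative (opposite of gear 0)
Queried indices 0, 2, 3, 4, 7 -> positive, negative, positive, positive, negative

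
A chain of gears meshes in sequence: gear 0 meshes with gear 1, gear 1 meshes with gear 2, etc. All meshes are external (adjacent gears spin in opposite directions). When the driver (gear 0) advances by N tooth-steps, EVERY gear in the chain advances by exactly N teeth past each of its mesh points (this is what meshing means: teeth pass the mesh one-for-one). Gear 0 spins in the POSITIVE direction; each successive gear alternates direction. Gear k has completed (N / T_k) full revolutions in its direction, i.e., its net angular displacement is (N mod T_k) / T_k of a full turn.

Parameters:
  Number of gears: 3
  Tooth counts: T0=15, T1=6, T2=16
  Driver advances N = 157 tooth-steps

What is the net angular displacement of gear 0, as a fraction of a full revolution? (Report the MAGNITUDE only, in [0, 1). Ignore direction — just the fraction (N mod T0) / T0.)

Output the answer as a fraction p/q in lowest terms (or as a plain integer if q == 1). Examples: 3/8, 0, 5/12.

Answer: 7/15

Derivation:
Chain of 3 gears, tooth counts: [15, 6, 16]
  gear 0: T0=15, direction=positive, advance = 157 mod 15 = 7 teeth = 7/15 turn
  gear 1: T1=6, direction=negative, advance = 157 mod 6 = 1 teeth = 1/6 turn
  gear 2: T2=16, direction=positive, advance = 157 mod 16 = 13 teeth = 13/16 turn
Gear 0: 157 mod 15 = 7
Fraction = 7 / 15 = 7/15 (gcd(7,15)=1) = 7/15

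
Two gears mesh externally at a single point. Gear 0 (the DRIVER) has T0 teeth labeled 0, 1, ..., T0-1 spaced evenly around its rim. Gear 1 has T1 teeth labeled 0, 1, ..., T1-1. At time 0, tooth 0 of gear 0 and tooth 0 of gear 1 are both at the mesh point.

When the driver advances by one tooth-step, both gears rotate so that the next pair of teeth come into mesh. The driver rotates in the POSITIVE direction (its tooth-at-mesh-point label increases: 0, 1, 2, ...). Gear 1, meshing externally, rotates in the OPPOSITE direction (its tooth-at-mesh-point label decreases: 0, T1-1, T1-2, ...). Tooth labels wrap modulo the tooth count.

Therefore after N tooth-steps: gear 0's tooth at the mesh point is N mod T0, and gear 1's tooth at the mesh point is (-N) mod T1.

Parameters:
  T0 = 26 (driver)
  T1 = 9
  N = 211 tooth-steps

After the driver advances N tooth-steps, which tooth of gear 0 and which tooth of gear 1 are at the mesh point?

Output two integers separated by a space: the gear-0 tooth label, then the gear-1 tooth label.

Answer: 3 5

Derivation:
Gear 0 (driver, T0=26): tooth at mesh = N mod T0
  211 = 8 * 26 + 3, so 211 mod 26 = 3
  gear 0 tooth = 3
Gear 1 (driven, T1=9): tooth at mesh = (-N) mod T1
  211 = 23 * 9 + 4, so 211 mod 9 = 4
  (-211) mod 9 = (-4) mod 9 = 9 - 4 = 5
Mesh after 211 steps: gear-0 tooth 3 meets gear-1 tooth 5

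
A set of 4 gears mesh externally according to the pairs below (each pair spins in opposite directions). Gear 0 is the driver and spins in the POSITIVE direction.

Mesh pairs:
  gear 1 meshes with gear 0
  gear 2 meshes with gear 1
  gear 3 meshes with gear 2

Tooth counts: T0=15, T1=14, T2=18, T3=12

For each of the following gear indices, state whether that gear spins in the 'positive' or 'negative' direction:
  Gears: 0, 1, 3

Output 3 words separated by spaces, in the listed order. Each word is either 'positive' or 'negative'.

Answer: positive negative negative

Derivation:
Gear 0 (driver): positive (depth 0)
  gear 1: meshes with gear 0 -> depth 1 -> negative (opposite of gear 0)
  gear 2: meshes with gear 1 -> depth 2 -> positive (opposite of gear 1)
  gear 3: meshes with gear 2 -> depth 3 -> negative (opposite of gear 2)
Queried indices 0, 1, 3 -> positive, negative, negative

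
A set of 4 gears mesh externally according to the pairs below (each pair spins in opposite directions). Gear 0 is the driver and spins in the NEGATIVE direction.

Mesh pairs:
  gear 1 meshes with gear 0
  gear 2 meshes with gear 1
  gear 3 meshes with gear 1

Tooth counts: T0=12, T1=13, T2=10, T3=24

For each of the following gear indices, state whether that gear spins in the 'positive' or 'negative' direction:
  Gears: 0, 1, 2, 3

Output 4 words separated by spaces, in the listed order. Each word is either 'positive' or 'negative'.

Answer: negative positive negative negative

Derivation:
Gear 0 (driver): negative (depth 0)
  gear 1: meshes with gear 0 -> depth 1 -> positive (opposite of gear 0)
  gear 2: meshes with gear 1 -> depth 2 -> negative (opposite of gear 1)
  gear 3: meshes with gear 1 -> depth 2 -> negative (opposite of gear 1)
Queried indices 0, 1, 2, 3 -> negative, positive, negative, negative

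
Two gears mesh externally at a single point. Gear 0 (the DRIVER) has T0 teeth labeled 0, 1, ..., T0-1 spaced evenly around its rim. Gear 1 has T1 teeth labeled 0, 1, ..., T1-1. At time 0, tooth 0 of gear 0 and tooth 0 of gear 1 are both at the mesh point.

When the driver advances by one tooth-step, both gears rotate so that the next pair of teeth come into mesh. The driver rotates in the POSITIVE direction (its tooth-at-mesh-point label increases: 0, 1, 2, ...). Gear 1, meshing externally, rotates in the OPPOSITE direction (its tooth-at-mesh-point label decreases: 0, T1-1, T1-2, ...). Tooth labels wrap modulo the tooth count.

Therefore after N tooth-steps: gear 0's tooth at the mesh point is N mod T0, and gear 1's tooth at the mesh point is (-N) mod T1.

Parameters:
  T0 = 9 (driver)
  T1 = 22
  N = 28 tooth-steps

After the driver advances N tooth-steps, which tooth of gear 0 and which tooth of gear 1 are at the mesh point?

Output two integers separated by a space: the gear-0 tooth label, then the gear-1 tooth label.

Gear 0 (driver, T0=9): tooth at mesh = N mod T0
  28 = 3 * 9 + 1, so 28 mod 9 = 1
  gear 0 tooth = 1
Gear 1 (driven, T1=22): tooth at mesh = (-N) mod T1
  28 = 1 * 22 + 6, so 28 mod 22 = 6
  (-28) mod 22 = (-6) mod 22 = 22 - 6 = 16
Mesh after 28 steps: gear-0 tooth 1 meets gear-1 tooth 16

Answer: 1 16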